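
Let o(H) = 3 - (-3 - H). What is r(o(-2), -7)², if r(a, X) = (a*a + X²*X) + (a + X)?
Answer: 108900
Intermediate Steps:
o(H) = 6 + H (o(H) = 3 + (3 + H) = 6 + H)
r(a, X) = X + a + X³ + a² (r(a, X) = (a² + X³) + (X + a) = (X³ + a²) + (X + a) = X + a + X³ + a²)
r(o(-2), -7)² = (-7 + (6 - 2) + (-7)³ + (6 - 2)²)² = (-7 + 4 - 343 + 4²)² = (-7 + 4 - 343 + 16)² = (-330)² = 108900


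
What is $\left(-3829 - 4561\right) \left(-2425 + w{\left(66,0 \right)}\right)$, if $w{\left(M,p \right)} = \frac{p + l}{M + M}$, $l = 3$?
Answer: $\frac{447602305}{22} \approx 2.0346 \cdot 10^{7}$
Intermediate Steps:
$w{\left(M,p \right)} = \frac{3 + p}{2 M}$ ($w{\left(M,p \right)} = \frac{p + 3}{M + M} = \frac{3 + p}{2 M}$)
$\left(-3829 - 4561\right) \left(-2425 + w{\left(66,0 \right)}\right) = \left(-3829 - 4561\right) \left(-2425 + \frac{3 + 0}{2 \cdot 66}\right) = - 8390 \left(-2425 + \frac{1}{2} \cdot \frac{1}{66} \cdot 3\right) = - 8390 \left(-2425 + \frac{1}{44}\right) = \left(-8390\right) \left(- \frac{106699}{44}\right) = \frac{447602305}{22}$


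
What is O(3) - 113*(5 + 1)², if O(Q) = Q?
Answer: -4065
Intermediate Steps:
O(3) - 113*(5 + 1)² = 3 - 113*(5 + 1)² = 3 - 113*6² = 3 - 113*36 = 3 - 4068 = -4065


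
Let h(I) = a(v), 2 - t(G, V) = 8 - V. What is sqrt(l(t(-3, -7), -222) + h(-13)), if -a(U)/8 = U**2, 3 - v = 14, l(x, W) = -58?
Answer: 3*I*sqrt(114) ≈ 32.031*I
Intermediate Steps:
t(G, V) = -6 + V (t(G, V) = 2 - (8 - V) = 2 + (-8 + V) = -6 + V)
v = -11 (v = 3 - 1*14 = 3 - 14 = -11)
a(U) = -8*U**2
h(I) = -968 (h(I) = -8*(-11)**2 = -8*121 = -968)
sqrt(l(t(-3, -7), -222) + h(-13)) = sqrt(-58 - 968) = sqrt(-1026) = 3*I*sqrt(114)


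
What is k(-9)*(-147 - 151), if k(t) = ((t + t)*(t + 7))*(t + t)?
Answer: 193104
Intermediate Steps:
k(t) = 4*t**2*(7 + t) (k(t) = ((2*t)*(7 + t))*(2*t) = (2*t*(7 + t))*(2*t) = 4*t**2*(7 + t))
k(-9)*(-147 - 151) = (4*(-9)**2*(7 - 9))*(-147 - 151) = (4*81*(-2))*(-298) = -648*(-298) = 193104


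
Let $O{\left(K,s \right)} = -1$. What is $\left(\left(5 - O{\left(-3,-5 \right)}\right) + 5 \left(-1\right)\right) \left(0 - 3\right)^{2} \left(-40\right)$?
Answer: $-360$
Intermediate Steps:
$\left(\left(5 - O{\left(-3,-5 \right)}\right) + 5 \left(-1\right)\right) \left(0 - 3\right)^{2} \left(-40\right) = \left(\left(5 - -1\right) + 5 \left(-1\right)\right) \left(0 - 3\right)^{2} \left(-40\right) = \left(\left(5 + 1\right) - 5\right) \left(-3\right)^{2} \left(-40\right) = \left(6 - 5\right) 9 \left(-40\right) = 1 \cdot 9 \left(-40\right) = 9 \left(-40\right) = -360$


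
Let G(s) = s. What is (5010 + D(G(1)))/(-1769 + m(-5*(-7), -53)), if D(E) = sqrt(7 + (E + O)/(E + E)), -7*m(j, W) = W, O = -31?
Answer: -1169/411 - 7*I*sqrt(2)/6165 ≈ -2.8443 - 0.0016058*I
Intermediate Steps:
m(j, W) = -W/7
D(E) = sqrt(7 + (-31 + E)/(2*E)) (D(E) = sqrt(7 + (E - 31)/(E + E)) = sqrt(7 + (-31 + E)/((2*E))) = sqrt(7 + (-31 + E)*(1/(2*E))) = sqrt(7 + (-31 + E)/(2*E)))
(5010 + D(G(1)))/(-1769 + m(-5*(-7), -53)) = (5010 + sqrt(30 - 62/1)/2)/(-1769 - 1/7*(-53)) = (5010 + sqrt(30 - 62*1)/2)/(-1769 + 53/7) = (5010 + sqrt(30 - 62)/2)/(-12330/7) = (5010 + sqrt(-32)/2)*(-7/12330) = (5010 + (4*I*sqrt(2))/2)*(-7/12330) = (5010 + 2*I*sqrt(2))*(-7/12330) = -1169/411 - 7*I*sqrt(2)/6165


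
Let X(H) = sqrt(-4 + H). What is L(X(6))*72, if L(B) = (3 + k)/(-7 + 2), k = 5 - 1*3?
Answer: -72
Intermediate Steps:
k = 2 (k = 5 - 3 = 2)
L(B) = -1 (L(B) = (3 + 2)/(-7 + 2) = 5/(-5) = 5*(-1/5) = -1)
L(X(6))*72 = -1*72 = -72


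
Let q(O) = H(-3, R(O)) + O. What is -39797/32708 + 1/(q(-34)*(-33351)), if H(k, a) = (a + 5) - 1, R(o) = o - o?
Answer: -1171119403/962509860 ≈ -1.2167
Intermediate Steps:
R(o) = 0
H(k, a) = 4 + a (H(k, a) = (5 + a) - 1 = 4 + a)
q(O) = 4 + O (q(O) = (4 + 0) + O = 4 + O)
-39797/32708 + 1/(q(-34)*(-33351)) = -39797/32708 + 1/((4 - 34)*(-33351)) = -39797*1/32708 - 1/33351/(-30) = -2341/1924 - 1/30*(-1/33351) = -2341/1924 + 1/1000530 = -1171119403/962509860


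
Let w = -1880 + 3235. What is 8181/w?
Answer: 8181/1355 ≈ 6.0376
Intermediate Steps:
w = 1355
8181/w = 8181/1355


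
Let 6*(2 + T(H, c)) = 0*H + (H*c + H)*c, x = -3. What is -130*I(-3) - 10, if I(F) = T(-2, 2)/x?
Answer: -550/3 ≈ -183.33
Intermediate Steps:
T(H, c) = -2 + c*(H + H*c)/6 (T(H, c) = -2 + (0*H + (H*c + H)*c)/6 = -2 + (0 + (H + H*c)*c)/6 = -2 + (0 + c*(H + H*c))/6 = -2 + (c*(H + H*c))/6 = -2 + c*(H + H*c)/6)
I(F) = 4/3 (I(F) = (-2 + (1/6)*(-2)*2 + (1/6)*(-2)*2**2)/(-3) = (-2 - 2/3 + (1/6)*(-2)*4)*(-1/3) = (-2 - 2/3 - 4/3)*(-1/3) = -4*(-1/3) = 4/3)
-130*I(-3) - 10 = -130*4/3 - 10 = -520/3 - 10 = -550/3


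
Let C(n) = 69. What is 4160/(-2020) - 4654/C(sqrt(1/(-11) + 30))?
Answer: -484406/6969 ≈ -69.509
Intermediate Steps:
4160/(-2020) - 4654/C(sqrt(1/(-11) + 30)) = 4160/(-2020) - 4654/69 = 4160*(-1/2020) - 4654*1/69 = -208/101 - 4654/69 = -484406/6969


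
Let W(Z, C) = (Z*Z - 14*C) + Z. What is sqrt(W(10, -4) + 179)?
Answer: sqrt(345) ≈ 18.574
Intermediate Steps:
W(Z, C) = Z + Z**2 - 14*C (W(Z, C) = (Z**2 - 14*C) + Z = Z + Z**2 - 14*C)
sqrt(W(10, -4) + 179) = sqrt((10 + 10**2 - 14*(-4)) + 179) = sqrt((10 + 100 + 56) + 179) = sqrt(166 + 179) = sqrt(345)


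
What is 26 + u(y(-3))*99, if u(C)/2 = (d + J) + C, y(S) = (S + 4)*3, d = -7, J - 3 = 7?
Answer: 1214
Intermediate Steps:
J = 10 (J = 3 + 7 = 10)
y(S) = 12 + 3*S (y(S) = (4 + S)*3 = 12 + 3*S)
u(C) = 6 + 2*C (u(C) = 2*((-7 + 10) + C) = 2*(3 + C) = 6 + 2*C)
26 + u(y(-3))*99 = 26 + (6 + 2*(12 + 3*(-3)))*99 = 26 + (6 + 2*(12 - 9))*99 = 26 + (6 + 2*3)*99 = 26 + (6 + 6)*99 = 26 + 12*99 = 26 + 1188 = 1214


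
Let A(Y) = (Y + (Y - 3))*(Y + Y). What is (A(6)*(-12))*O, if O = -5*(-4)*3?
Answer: -77760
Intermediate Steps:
A(Y) = 2*Y*(-3 + 2*Y) (A(Y) = (Y + (-3 + Y))*(2*Y) = (-3 + 2*Y)*(2*Y) = 2*Y*(-3 + 2*Y))
O = 60 (O = 20*3 = 60)
(A(6)*(-12))*O = ((2*6*(-3 + 2*6))*(-12))*60 = ((2*6*(-3 + 12))*(-12))*60 = ((2*6*9)*(-12))*60 = (108*(-12))*60 = -1296*60 = -77760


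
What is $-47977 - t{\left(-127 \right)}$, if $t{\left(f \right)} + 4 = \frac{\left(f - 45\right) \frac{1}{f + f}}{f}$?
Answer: $- \frac{773756431}{16129} \approx -47973.0$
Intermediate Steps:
$t{\left(f \right)} = -4 + \frac{-45 + f}{2 f^{2}}$ ($t{\left(f \right)} = -4 + \frac{\left(f - 45\right) \frac{1}{f + f}}{f} = -4 + \frac{\left(-45 + f\right) \frac{1}{2 f}}{f} = -4 + \frac{\frac{1}{2} \frac{1}{f} \left(-45 + f\right)}{f} = -4 + \frac{-45 + f}{2 f^{2}}$)
$-47977 - t{\left(-127 \right)} = -47977 - \frac{-45 - 127 - 8 \left(-127\right)^{2}}{2 \cdot 16129} = -47977 - \frac{1}{2} \cdot \frac{1}{16129} \left(-45 - 127 - 129032\right) = -47977 - \frac{1}{2} \cdot \frac{1}{16129} \left(-129204\right) = -47977 - - \frac{64602}{16129} = -47977 + \frac{64602}{16129} = - \frac{773756431}{16129}$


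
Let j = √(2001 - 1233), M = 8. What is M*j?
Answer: 128*√3 ≈ 221.70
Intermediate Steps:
j = 16*√3 (j = √768 = 16*√3 ≈ 27.713)
M*j = 8*(16*√3) = 128*√3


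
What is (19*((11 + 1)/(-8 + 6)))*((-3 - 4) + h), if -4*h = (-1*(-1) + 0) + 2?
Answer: 1767/2 ≈ 883.50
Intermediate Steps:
h = -¾ (h = -((-1*(-1) + 0) + 2)/4 = -((1 + 0) + 2)/4 = -(1 + 2)/4 = -¼*3 = -¾ ≈ -0.75000)
(19*((11 + 1)/(-8 + 6)))*((-3 - 4) + h) = (19*((11 + 1)/(-8 + 6)))*((-3 - 4) - ¾) = (19*(12/(-2)))*(-7 - ¾) = (19*(12*(-½)))*(-31/4) = (19*(-6))*(-31/4) = -114*(-31/4) = 1767/2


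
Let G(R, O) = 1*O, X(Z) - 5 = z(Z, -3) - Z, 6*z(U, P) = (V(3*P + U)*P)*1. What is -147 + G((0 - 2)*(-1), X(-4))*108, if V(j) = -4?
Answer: 1041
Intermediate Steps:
z(U, P) = -2*P/3 (z(U, P) = (-4*P*1)/6 = (-4*P)/6 = -2*P/3)
X(Z) = 7 - Z (X(Z) = 5 + (-⅔*(-3) - Z) = 5 + (2 - Z) = 7 - Z)
G(R, O) = O
-147 + G((0 - 2)*(-1), X(-4))*108 = -147 + (7 - 1*(-4))*108 = -147 + (7 + 4)*108 = -147 + 11*108 = -147 + 1188 = 1041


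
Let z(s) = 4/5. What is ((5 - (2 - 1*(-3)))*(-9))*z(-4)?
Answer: 0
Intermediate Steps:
z(s) = ⅘ (z(s) = 4*(⅕) = ⅘)
((5 - (2 - 1*(-3)))*(-9))*z(-4) = ((5 - (2 - 1*(-3)))*(-9))*(⅘) = ((5 - (2 + 3))*(-9))*(⅘) = ((5 - 1*5)*(-9))*(⅘) = ((5 - 5)*(-9))*(⅘) = (0*(-9))*(⅘) = 0*(⅘) = 0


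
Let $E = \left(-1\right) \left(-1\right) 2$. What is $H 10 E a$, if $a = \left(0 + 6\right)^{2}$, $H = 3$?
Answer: $2160$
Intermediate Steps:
$a = 36$ ($a = 6^{2} = 36$)
$E = 2$ ($E = 1 \cdot 2 = 2$)
$H 10 E a = 3 \cdot 10 \cdot 2 \cdot 36 = 30 \cdot 2 \cdot 36 = 60 \cdot 36 = 2160$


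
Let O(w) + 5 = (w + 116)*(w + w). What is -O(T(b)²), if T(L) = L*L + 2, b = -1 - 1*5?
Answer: -4505275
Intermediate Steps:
b = -6 (b = -1 - 5 = -6)
T(L) = 2 + L² (T(L) = L² + 2 = 2 + L²)
O(w) = -5 + 2*w*(116 + w) (O(w) = -5 + (w + 116)*(w + w) = -5 + (116 + w)*(2*w) = -5 + 2*w*(116 + w))
-O(T(b)²) = -(-5 + 2*((2 + (-6)²)²)² + 232*(2 + (-6)²)²) = -(-5 + 2*((2 + 36)²)² + 232*(2 + 36)²) = -(-5 + 2*(38²)² + 232*38²) = -(-5 + 2*1444² + 232*1444) = -(-5 + 2*2085136 + 335008) = -(-5 + 4170272 + 335008) = -1*4505275 = -4505275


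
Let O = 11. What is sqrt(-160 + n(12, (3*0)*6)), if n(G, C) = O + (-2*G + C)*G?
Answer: I*sqrt(437) ≈ 20.905*I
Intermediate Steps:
n(G, C) = 11 + G*(C - 2*G) (n(G, C) = 11 + (-2*G + C)*G = 11 + (C - 2*G)*G = 11 + G*(C - 2*G))
sqrt(-160 + n(12, (3*0)*6)) = sqrt(-160 + (11 - 2*12**2 + ((3*0)*6)*12)) = sqrt(-160 + (11 - 2*144 + (0*6)*12)) = sqrt(-160 + (11 - 288 + 0*12)) = sqrt(-160 + (11 - 288 + 0)) = sqrt(-160 - 277) = sqrt(-437) = I*sqrt(437)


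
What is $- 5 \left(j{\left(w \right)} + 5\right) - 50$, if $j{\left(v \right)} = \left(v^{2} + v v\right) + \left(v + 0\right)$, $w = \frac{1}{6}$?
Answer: $- \frac{685}{9} \approx -76.111$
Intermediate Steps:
$w = \frac{1}{6} \approx 0.16667$
$j{\left(v \right)} = v + 2 v^{2}$ ($j{\left(v \right)} = \left(v^{2} + v^{2}\right) + v = 2 v^{2} + v = v + 2 v^{2}$)
$- 5 \left(j{\left(w \right)} + 5\right) - 50 = - 5 \left(\frac{1 + 2 \cdot \frac{1}{6}}{6} + 5\right) - 50 = - 5 \left(\frac{1 + \frac{1}{3}}{6} + 5\right) - 50 = - 5 \left(\frac{1}{6} \cdot \frac{4}{3} + 5\right) - 50 = - 5 \left(\frac{2}{9} + 5\right) - 50 = \left(-5\right) \frac{47}{9} - 50 = - \frac{235}{9} - 50 = - \frac{685}{9}$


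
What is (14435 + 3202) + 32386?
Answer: 50023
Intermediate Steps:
(14435 + 3202) + 32386 = 17637 + 32386 = 50023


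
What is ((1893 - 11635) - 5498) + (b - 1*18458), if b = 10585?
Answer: -23113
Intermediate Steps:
((1893 - 11635) - 5498) + (b - 1*18458) = ((1893 - 11635) - 5498) + (10585 - 1*18458) = (-9742 - 5498) + (10585 - 18458) = -15240 - 7873 = -23113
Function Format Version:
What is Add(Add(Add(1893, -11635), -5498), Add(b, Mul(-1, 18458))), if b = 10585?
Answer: -23113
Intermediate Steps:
Add(Add(Add(1893, -11635), -5498), Add(b, Mul(-1, 18458))) = Add(Add(Add(1893, -11635), -5498), Add(10585, Mul(-1, 18458))) = Add(Add(-9742, -5498), Add(10585, -18458)) = Add(-15240, -7873) = -23113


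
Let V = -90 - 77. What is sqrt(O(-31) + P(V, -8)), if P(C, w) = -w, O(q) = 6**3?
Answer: 4*sqrt(14) ≈ 14.967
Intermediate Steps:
O(q) = 216
V = -167
sqrt(O(-31) + P(V, -8)) = sqrt(216 - 1*(-8)) = sqrt(216 + 8) = sqrt(224) = 4*sqrt(14)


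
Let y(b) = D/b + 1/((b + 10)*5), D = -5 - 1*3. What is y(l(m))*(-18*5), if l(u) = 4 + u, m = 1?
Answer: 714/5 ≈ 142.80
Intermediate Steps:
D = -8 (D = -5 - 3 = -8)
y(b) = -8/b + 1/(5*(10 + b)) (y(b) = -8/b + 1/((b + 10)*5) = -8/b + (1/5)/(10 + b) = -8/b + 1/(5*(10 + b)))
y(l(m))*(-18*5) = ((-400 - 39*(4 + 1))/(5*(4 + 1)*(10 + (4 + 1))))*(-18*5) = ((1/5)*(-400 - 39*5)/(5*(10 + 5)))*(-90) = ((1/5)*(1/5)*(-400 - 195)/15)*(-90) = ((1/5)*(1/5)*(1/15)*(-595))*(-90) = -119/75*(-90) = 714/5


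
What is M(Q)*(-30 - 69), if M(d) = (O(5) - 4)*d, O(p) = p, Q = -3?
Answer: 297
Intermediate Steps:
M(d) = d (M(d) = (5 - 4)*d = 1*d = d)
M(Q)*(-30 - 69) = -3*(-30 - 69) = -3*(-99) = 297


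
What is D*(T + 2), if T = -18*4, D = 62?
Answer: -4340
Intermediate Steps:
T = -72
D*(T + 2) = 62*(-72 + 2) = 62*(-70) = -4340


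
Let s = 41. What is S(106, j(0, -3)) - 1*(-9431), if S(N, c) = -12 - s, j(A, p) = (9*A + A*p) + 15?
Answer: 9378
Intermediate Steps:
j(A, p) = 15 + 9*A + A*p
S(N, c) = -53 (S(N, c) = -12 - 1*41 = -12 - 41 = -53)
S(106, j(0, -3)) - 1*(-9431) = -53 - 1*(-9431) = -53 + 9431 = 9378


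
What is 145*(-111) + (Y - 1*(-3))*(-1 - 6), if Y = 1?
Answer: -16123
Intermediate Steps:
145*(-111) + (Y - 1*(-3))*(-1 - 6) = 145*(-111) + (1 - 1*(-3))*(-1 - 6) = -16095 + (1 + 3)*(-7) = -16095 + 4*(-7) = -16095 - 28 = -16123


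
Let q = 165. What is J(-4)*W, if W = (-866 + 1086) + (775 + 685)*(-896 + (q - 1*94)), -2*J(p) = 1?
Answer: 602140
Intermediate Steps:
J(p) = -1/2 (J(p) = -1/2*1 = -1/2)
W = -1204280 (W = (-866 + 1086) + (775 + 685)*(-896 + (165 - 1*94)) = 220 + 1460*(-896 + (165 - 94)) = 220 + 1460*(-896 + 71) = 220 + 1460*(-825) = 220 - 1204500 = -1204280)
J(-4)*W = -1/2*(-1204280) = 602140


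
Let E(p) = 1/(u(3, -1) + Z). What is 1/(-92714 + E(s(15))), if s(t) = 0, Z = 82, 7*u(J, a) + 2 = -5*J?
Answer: -557/51641691 ≈ -1.0786e-5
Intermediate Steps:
u(J, a) = -2/7 - 5*J/7 (u(J, a) = -2/7 + (-5*J)/7 = -2/7 - 5*J/7)
E(p) = 7/557 (E(p) = 1/((-2/7 - 5/7*3) + 82) = 1/((-2/7 - 15/7) + 82) = 1/(-17/7 + 82) = 1/(557/7) = 7/557)
1/(-92714 + E(s(15))) = 1/(-92714 + 7/557) = 1/(-51641691/557) = -557/51641691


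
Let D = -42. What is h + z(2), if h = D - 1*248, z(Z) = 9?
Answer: -281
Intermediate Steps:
h = -290 (h = -42 - 1*248 = -42 - 248 = -290)
h + z(2) = -290 + 9 = -281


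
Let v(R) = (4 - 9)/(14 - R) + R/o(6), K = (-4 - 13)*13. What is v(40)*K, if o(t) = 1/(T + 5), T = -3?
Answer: -35445/2 ≈ -17723.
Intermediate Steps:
o(t) = ½ (o(t) = 1/(-3 + 5) = 1/2 = ½)
K = -221 (K = -17*13 = -221)
v(R) = -5/(14 - R) + 2*R (v(R) = (4 - 9)/(14 - R) + R/(½) = -5/(14 - R) + R*2 = -5/(14 - R) + 2*R)
v(40)*K = ((5 - 28*40 + 2*40²)/(-14 + 40))*(-221) = ((5 - 1120 + 2*1600)/26)*(-221) = ((5 - 1120 + 3200)/26)*(-221) = ((1/26)*2085)*(-221) = (2085/26)*(-221) = -35445/2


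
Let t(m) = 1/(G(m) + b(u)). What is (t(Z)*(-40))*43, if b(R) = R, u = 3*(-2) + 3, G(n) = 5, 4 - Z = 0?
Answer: -860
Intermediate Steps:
Z = 4 (Z = 4 - 1*0 = 4 + 0 = 4)
u = -3 (u = -6 + 3 = -3)
t(m) = ½ (t(m) = 1/(5 - 3) = 1/2 = ½)
(t(Z)*(-40))*43 = ((½)*(-40))*43 = -20*43 = -860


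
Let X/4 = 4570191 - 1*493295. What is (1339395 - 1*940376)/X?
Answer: 399019/16307584 ≈ 0.024468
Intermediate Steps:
X = 16307584 (X = 4*(4570191 - 1*493295) = 4*(4570191 - 493295) = 4*4076896 = 16307584)
(1339395 - 1*940376)/X = (1339395 - 1*940376)/16307584 = (1339395 - 940376)*(1/16307584) = 399019*(1/16307584) = 399019/16307584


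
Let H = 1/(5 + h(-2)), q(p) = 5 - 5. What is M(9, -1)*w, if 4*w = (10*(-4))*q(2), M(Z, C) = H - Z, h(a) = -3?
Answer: 0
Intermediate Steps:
q(p) = 0
H = ½ (H = 1/(5 - 3) = 1/2 = ½ ≈ 0.50000)
M(Z, C) = ½ - Z
w = 0 (w = ((10*(-4))*0)/4 = (-40*0)/4 = (¼)*0 = 0)
M(9, -1)*w = (½ - 1*9)*0 = (½ - 9)*0 = -17/2*0 = 0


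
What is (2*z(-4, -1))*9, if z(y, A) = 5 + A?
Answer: 72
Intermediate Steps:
(2*z(-4, -1))*9 = (2*(5 - 1))*9 = (2*4)*9 = 8*9 = 72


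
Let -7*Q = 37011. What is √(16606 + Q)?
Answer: √554617/7 ≈ 106.39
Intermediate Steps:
Q = -37011/7 (Q = -⅐*37011 = -37011/7 ≈ -5287.3)
√(16606 + Q) = √(16606 - 37011/7) = √(79231/7) = √554617/7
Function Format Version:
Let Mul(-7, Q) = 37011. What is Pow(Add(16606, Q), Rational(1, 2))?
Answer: Mul(Rational(1, 7), Pow(554617, Rational(1, 2))) ≈ 106.39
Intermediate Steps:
Q = Rational(-37011, 7) (Q = Mul(Rational(-1, 7), 37011) = Rational(-37011, 7) ≈ -5287.3)
Pow(Add(16606, Q), Rational(1, 2)) = Pow(Add(16606, Rational(-37011, 7)), Rational(1, 2)) = Pow(Rational(79231, 7), Rational(1, 2)) = Mul(Rational(1, 7), Pow(554617, Rational(1, 2)))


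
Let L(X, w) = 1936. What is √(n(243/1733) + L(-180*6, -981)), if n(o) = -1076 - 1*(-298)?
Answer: √1158 ≈ 34.029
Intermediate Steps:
n(o) = -778 (n(o) = -1076 + 298 = -778)
√(n(243/1733) + L(-180*6, -981)) = √(-778 + 1936) = √1158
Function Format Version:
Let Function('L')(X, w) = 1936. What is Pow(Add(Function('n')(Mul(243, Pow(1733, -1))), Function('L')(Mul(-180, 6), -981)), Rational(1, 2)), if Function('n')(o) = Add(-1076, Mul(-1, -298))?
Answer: Pow(1158, Rational(1, 2)) ≈ 34.029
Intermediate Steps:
Function('n')(o) = -778 (Function('n')(o) = Add(-1076, 298) = -778)
Pow(Add(Function('n')(Mul(243, Pow(1733, -1))), Function('L')(Mul(-180, 6), -981)), Rational(1, 2)) = Pow(Add(-778, 1936), Rational(1, 2)) = Pow(1158, Rational(1, 2))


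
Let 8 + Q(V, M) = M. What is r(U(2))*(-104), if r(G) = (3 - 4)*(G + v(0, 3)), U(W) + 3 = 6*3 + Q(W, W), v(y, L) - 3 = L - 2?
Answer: 1352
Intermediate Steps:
v(y, L) = 1 + L (v(y, L) = 3 + (L - 2) = 3 + (-2 + L) = 1 + L)
Q(V, M) = -8 + M
U(W) = 7 + W (U(W) = -3 + (6*3 + (-8 + W)) = -3 + (18 + (-8 + W)) = -3 + (10 + W) = 7 + W)
r(G) = -4 - G (r(G) = (3 - 4)*(G + (1 + 3)) = -(G + 4) = -(4 + G) = -4 - G)
r(U(2))*(-104) = (-4 - (7 + 2))*(-104) = (-4 - 1*9)*(-104) = (-4 - 9)*(-104) = -13*(-104) = 1352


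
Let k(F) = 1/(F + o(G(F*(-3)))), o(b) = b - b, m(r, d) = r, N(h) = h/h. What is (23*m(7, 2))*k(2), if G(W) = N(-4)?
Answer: 161/2 ≈ 80.500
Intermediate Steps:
N(h) = 1
G(W) = 1
o(b) = 0
k(F) = 1/F (k(F) = 1/(F + 0) = 1/F)
(23*m(7, 2))*k(2) = (23*7)/2 = 161*(½) = 161/2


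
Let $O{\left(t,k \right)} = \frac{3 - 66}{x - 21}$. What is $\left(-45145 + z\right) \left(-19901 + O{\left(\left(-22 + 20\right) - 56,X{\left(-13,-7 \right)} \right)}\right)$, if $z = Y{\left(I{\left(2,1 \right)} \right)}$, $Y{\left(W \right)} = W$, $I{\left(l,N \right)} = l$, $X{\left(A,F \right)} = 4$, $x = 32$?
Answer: $\frac{9885143282}{11} \approx 8.9865 \cdot 10^{8}$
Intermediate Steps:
$z = 2$
$O{\left(t,k \right)} = - \frac{63}{11}$ ($O{\left(t,k \right)} = \frac{3 - 66}{32 - 21} = - \frac{63}{11}$)
$\left(-45145 + z\right) \left(-19901 + O{\left(\left(-22 + 20\right) - 56,X{\left(-13,-7 \right)} \right)}\right) = \left(-45145 + 2\right) \left(-19901 - \frac{63}{11}\right) = \left(-45143\right) \left(- \frac{218974}{11}\right) = \frac{9885143282}{11}$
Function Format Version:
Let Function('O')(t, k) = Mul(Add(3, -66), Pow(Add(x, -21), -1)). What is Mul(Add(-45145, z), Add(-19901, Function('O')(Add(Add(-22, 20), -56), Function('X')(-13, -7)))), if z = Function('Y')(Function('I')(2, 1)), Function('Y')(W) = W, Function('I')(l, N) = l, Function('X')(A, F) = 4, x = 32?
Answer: Rational(9885143282, 11) ≈ 8.9865e+8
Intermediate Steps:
z = 2
Function('O')(t, k) = Rational(-63, 11) (Function('O')(t, k) = Mul(Add(3, -66), Pow(Add(32, -21), -1)) = Mul(-63, Pow(11, -1)) = Mul(-63, Rational(1, 11)) = Rational(-63, 11))
Mul(Add(-45145, z), Add(-19901, Function('O')(Add(Add(-22, 20), -56), Function('X')(-13, -7)))) = Mul(Add(-45145, 2), Add(-19901, Rational(-63, 11))) = Mul(-45143, Rational(-218974, 11)) = Rational(9885143282, 11)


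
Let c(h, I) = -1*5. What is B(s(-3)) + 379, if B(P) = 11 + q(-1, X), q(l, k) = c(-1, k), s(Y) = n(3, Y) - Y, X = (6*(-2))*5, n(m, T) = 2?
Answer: 385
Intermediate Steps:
c(h, I) = -5
X = -60 (X = -12*5 = -60)
s(Y) = 2 - Y
q(l, k) = -5
B(P) = 6 (B(P) = 11 - 5 = 6)
B(s(-3)) + 379 = 6 + 379 = 385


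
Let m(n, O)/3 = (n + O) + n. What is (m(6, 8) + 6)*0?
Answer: 0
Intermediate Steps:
m(n, O) = 3*O + 6*n (m(n, O) = 3*((n + O) + n) = 3*((O + n) + n) = 3*(O + 2*n) = 3*O + 6*n)
(m(6, 8) + 6)*0 = ((3*8 + 6*6) + 6)*0 = ((24 + 36) + 6)*0 = (60 + 6)*0 = 66*0 = 0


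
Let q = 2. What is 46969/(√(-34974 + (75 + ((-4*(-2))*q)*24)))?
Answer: -3613*I*√3835/885 ≈ -252.82*I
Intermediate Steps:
46969/(√(-34974 + (75 + ((-4*(-2))*q)*24))) = 46969/(√(-34974 + (75 + (-4*(-2)*2)*24))) = 46969/(√(-34974 + (75 + (8*2)*24))) = 46969/(√(-34974 + (75 + 16*24))) = 46969/(√(-34974 + (75 + 384))) = 46969/(√(-34974 + 459)) = 46969/(√(-34515)) = 46969/((3*I*√3835)) = 46969*(-I*√3835/11505) = -3613*I*√3835/885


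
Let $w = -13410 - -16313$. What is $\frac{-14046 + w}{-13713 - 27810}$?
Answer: $\frac{11143}{41523} \approx 0.26836$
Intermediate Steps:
$w = 2903$ ($w = -13410 + 16313 = 2903$)
$\frac{-14046 + w}{-13713 - 27810} = \frac{-14046 + 2903}{-13713 - 27810} = - \frac{11143}{-41523} = \left(-11143\right) \left(- \frac{1}{41523}\right) = \frac{11143}{41523}$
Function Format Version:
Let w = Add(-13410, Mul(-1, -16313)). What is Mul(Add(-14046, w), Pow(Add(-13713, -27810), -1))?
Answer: Rational(11143, 41523) ≈ 0.26836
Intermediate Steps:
w = 2903 (w = Add(-13410, 16313) = 2903)
Mul(Add(-14046, w), Pow(Add(-13713, -27810), -1)) = Mul(Add(-14046, 2903), Pow(Add(-13713, -27810), -1)) = Mul(-11143, Pow(-41523, -1)) = Mul(-11143, Rational(-1, 41523)) = Rational(11143, 41523)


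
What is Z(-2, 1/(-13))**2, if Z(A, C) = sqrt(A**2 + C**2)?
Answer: 677/169 ≈ 4.0059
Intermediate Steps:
Z(-2, 1/(-13))**2 = (sqrt((-2)**2 + (1/(-13))**2))**2 = (sqrt(4 + (-1/13)**2))**2 = (sqrt(4 + 1/169))**2 = (sqrt(677/169))**2 = (sqrt(677)/13)**2 = 677/169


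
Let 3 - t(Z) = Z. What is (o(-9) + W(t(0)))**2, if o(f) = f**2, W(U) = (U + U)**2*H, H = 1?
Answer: 13689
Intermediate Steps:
t(Z) = 3 - Z
W(U) = 4*U**2 (W(U) = (U + U)**2*1 = (2*U)**2*1 = (4*U**2)*1 = 4*U**2)
(o(-9) + W(t(0)))**2 = ((-9)**2 + 4*(3 - 1*0)**2)**2 = (81 + 4*(3 + 0)**2)**2 = (81 + 4*3**2)**2 = (81 + 4*9)**2 = (81 + 36)**2 = 117**2 = 13689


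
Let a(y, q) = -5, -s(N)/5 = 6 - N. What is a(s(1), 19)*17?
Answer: -85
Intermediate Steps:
s(N) = -30 + 5*N (s(N) = -5*(6 - N) = -30 + 5*N)
a(s(1), 19)*17 = -5*17 = -85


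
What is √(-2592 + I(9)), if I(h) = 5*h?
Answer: 3*I*√283 ≈ 50.468*I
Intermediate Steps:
√(-2592 + I(9)) = √(-2592 + 5*9) = √(-2592 + 45) = √(-2547) = 3*I*√283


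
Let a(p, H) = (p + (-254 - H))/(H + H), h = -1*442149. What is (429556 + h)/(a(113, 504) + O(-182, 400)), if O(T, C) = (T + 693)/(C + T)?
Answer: -461206032/62413 ≈ -7389.6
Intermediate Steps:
h = -442149
O(T, C) = (693 + T)/(C + T)
a(p, H) = (-254 + p - H)/(2*H) (a(p, H) = (-254 + p - H)/((2*H)) = (-254 + p - H)*(1/(2*H)) = (-254 + p - H)/(2*H))
(429556 + h)/(a(113, 504) + O(-182, 400)) = (429556 - 442149)/((½)*(-254 + 113 - 1*504)/504 + (693 - 182)/(400 - 182)) = -12593/((½)*(1/504)*(-254 + 113 - 504) + 511/218) = -12593/((½)*(1/504)*(-645) + (1/218)*511) = -12593/(-215/336 + 511/218) = -12593/62413/36624 = -12593*36624/62413 = -461206032/62413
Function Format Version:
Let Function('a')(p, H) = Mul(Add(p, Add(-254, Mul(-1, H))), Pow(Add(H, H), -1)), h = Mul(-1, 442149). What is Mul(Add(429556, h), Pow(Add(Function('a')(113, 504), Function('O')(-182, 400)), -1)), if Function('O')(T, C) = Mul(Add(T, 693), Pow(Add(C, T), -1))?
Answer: Rational(-461206032, 62413) ≈ -7389.6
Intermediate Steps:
h = -442149
Function('O')(T, C) = Mul(Pow(Add(C, T), -1), Add(693, T)) (Function('O')(T, C) = Mul(Add(693, T), Pow(Add(C, T), -1)) = Mul(Pow(Add(C, T), -1), Add(693, T)))
Function('a')(p, H) = Mul(Rational(1, 2), Pow(H, -1), Add(-254, p, Mul(-1, H))) (Function('a')(p, H) = Mul(Add(-254, p, Mul(-1, H)), Pow(Mul(2, H), -1)) = Mul(Add(-254, p, Mul(-1, H)), Mul(Rational(1, 2), Pow(H, -1))) = Mul(Rational(1, 2), Pow(H, -1), Add(-254, p, Mul(-1, H))))
Mul(Add(429556, h), Pow(Add(Function('a')(113, 504), Function('O')(-182, 400)), -1)) = Mul(Add(429556, -442149), Pow(Add(Mul(Rational(1, 2), Pow(504, -1), Add(-254, 113, Mul(-1, 504))), Mul(Pow(Add(400, -182), -1), Add(693, -182))), -1)) = Mul(-12593, Pow(Add(Mul(Rational(1, 2), Rational(1, 504), Add(-254, 113, -504)), Mul(Pow(218, -1), 511)), -1)) = Mul(-12593, Pow(Add(Mul(Rational(1, 2), Rational(1, 504), -645), Mul(Rational(1, 218), 511)), -1)) = Mul(-12593, Pow(Add(Rational(-215, 336), Rational(511, 218)), -1)) = Mul(-12593, Pow(Rational(62413, 36624), -1)) = Mul(-12593, Rational(36624, 62413)) = Rational(-461206032, 62413)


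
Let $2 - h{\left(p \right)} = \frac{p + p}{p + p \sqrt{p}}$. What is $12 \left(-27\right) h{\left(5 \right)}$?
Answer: $-810 + 162 \sqrt{5} \approx -447.76$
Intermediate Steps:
$h{\left(p \right)} = 2 - \frac{2 p}{p + p^{\frac{3}{2}}}$ ($h{\left(p \right)} = 2 - \frac{p + p}{p + p \sqrt{p}} = 2 - \frac{2 p}{p + p^{\frac{3}{2}}}$)
$12 \left(-27\right) h{\left(5 \right)} = 12 \left(-27\right) \frac{2 \cdot 5^{\frac{3}{2}}}{5 + 5^{\frac{3}{2}}} = - 324 \frac{2 \cdot 5 \sqrt{5}}{5 + 5 \sqrt{5}} = - 324 \frac{10 \sqrt{5}}{5 + 5 \sqrt{5}} = - \frac{3240 \sqrt{5}}{5 + 5 \sqrt{5}}$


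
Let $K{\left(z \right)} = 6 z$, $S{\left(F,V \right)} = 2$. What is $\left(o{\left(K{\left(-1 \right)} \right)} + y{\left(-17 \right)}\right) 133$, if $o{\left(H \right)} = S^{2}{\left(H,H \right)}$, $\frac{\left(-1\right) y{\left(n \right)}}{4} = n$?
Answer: $9576$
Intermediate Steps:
$y{\left(n \right)} = - 4 n$
$o{\left(H \right)} = 4$ ($o{\left(H \right)} = 2^{2} = 4$)
$\left(o{\left(K{\left(-1 \right)} \right)} + y{\left(-17 \right)}\right) 133 = \left(4 - -68\right) 133 = \left(4 + 68\right) 133 = 72 \cdot 133 = 9576$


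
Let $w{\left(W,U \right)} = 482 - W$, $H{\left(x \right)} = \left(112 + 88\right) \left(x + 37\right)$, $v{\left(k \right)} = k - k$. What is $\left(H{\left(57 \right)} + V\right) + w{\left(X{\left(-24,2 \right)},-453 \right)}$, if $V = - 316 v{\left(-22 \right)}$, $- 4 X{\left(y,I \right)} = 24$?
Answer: $19288$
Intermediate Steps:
$v{\left(k \right)} = 0$
$X{\left(y,I \right)} = -6$ ($X{\left(y,I \right)} = \left(- \frac{1}{4}\right) 24 = -6$)
$V = 0$ ($V = \left(-316\right) 0 = 0$)
$H{\left(x \right)} = 7400 + 200 x$ ($H{\left(x \right)} = 200 \left(37 + x\right) = 7400 + 200 x$)
$\left(H{\left(57 \right)} + V\right) + w{\left(X{\left(-24,2 \right)},-453 \right)} = \left(\left(7400 + 200 \cdot 57\right) + 0\right) + \left(482 - -6\right) = \left(\left(7400 + 11400\right) + 0\right) + \left(482 + 6\right) = \left(18800 + 0\right) + 488 = 18800 + 488 = 19288$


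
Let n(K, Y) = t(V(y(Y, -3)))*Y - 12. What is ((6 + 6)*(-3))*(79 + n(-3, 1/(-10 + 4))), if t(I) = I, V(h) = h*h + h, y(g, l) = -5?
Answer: -2292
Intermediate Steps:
V(h) = h + h² (V(h) = h² + h = h + h²)
n(K, Y) = -12 + 20*Y (n(K, Y) = (-5*(1 - 5))*Y - 12 = (-5*(-4))*Y - 12 = 20*Y - 12 = -12 + 20*Y)
((6 + 6)*(-3))*(79 + n(-3, 1/(-10 + 4))) = ((6 + 6)*(-3))*(79 + (-12 + 20/(-10 + 4))) = (12*(-3))*(79 + (-12 + 20/(-6))) = -36*(79 + (-12 + 20*(-⅙))) = -36*(79 + (-12 - 10/3)) = -36*(79 - 46/3) = -36*191/3 = -2292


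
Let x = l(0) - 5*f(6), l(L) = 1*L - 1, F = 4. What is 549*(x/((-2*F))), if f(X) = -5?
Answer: -1647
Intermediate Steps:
l(L) = -1 + L (l(L) = L - 1 = -1 + L)
x = 24 (x = (-1 + 0) - 5*(-5) = -1 + 25 = 24)
549*(x/((-2*F))) = 549*(24/((-2*4))) = 549*(24/(-8)) = 549*(24*(-1/8)) = 549*(-3) = -1647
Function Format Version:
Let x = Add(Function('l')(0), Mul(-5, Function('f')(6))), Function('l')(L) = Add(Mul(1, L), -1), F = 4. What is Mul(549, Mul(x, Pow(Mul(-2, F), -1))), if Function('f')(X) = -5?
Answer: -1647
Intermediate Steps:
Function('l')(L) = Add(-1, L) (Function('l')(L) = Add(L, -1) = Add(-1, L))
x = 24 (x = Add(Add(-1, 0), Mul(-5, -5)) = Add(-1, 25) = 24)
Mul(549, Mul(x, Pow(Mul(-2, F), -1))) = Mul(549, Mul(24, Pow(Mul(-2, 4), -1))) = Mul(549, Mul(24, Pow(-8, -1))) = Mul(549, Mul(24, Rational(-1, 8))) = Mul(549, -3) = -1647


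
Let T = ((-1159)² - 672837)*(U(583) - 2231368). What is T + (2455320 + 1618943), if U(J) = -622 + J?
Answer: -1496029360445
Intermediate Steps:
T = -1496033434708 (T = ((-1159)² - 672837)*((-622 + 583) - 2231368) = (1343281 - 672837)*(-39 - 2231368) = 670444*(-2231407) = -1496033434708)
T + (2455320 + 1618943) = -1496033434708 + (2455320 + 1618943) = -1496033434708 + 4074263 = -1496029360445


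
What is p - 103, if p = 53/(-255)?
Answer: -26318/255 ≈ -103.21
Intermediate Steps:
p = -53/255 (p = 53*(-1/255) = -53/255 ≈ -0.20784)
p - 103 = -53/255 - 103 = -26318/255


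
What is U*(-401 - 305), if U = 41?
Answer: -28946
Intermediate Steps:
U*(-401 - 305) = 41*(-401 - 305) = 41*(-706) = -28946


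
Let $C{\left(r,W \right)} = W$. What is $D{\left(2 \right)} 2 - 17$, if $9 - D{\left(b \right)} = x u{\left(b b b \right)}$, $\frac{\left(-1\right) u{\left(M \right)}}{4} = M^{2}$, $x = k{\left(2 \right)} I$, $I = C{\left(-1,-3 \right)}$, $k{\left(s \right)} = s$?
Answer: $-3071$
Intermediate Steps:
$I = -3$
$x = -6$ ($x = 2 \left(-3\right) = -6$)
$u{\left(M \right)} = - 4 M^{2}$
$D{\left(b \right)} = 9 - 24 b^{6}$ ($D{\left(b \right)} = 9 - - 6 \left(- 4 \left(b b b\right)^{2}\right) = 9 - - 6 \left(- 4 \left(b^{2} b\right)^{2}\right) = 9 - - 6 \left(- 4 \left(b^{3}\right)^{2}\right) = 9 - - 6 \left(- 4 b^{6}\right) = 9 - 24 b^{6}$)
$D{\left(2 \right)} 2 - 17 = \left(9 - 24 \cdot 2^{6}\right) 2 - 17 = \left(9 - 1536\right) 2 - 17 = \left(-1527\right) 2 - 17 = -3054 - 17 = -3071$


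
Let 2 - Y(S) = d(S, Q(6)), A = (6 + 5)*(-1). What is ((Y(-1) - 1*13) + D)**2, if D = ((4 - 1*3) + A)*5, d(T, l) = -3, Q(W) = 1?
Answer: 3364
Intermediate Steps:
A = -11 (A = 11*(-1) = -11)
Y(S) = 5 (Y(S) = 2 - 1*(-3) = 2 + 3 = 5)
D = -50 (D = ((4 - 1*3) - 11)*5 = ((4 - 3) - 11)*5 = (1 - 11)*5 = -10*5 = -50)
((Y(-1) - 1*13) + D)**2 = ((5 - 1*13) - 50)**2 = ((5 - 13) - 50)**2 = (-8 - 50)**2 = (-58)**2 = 3364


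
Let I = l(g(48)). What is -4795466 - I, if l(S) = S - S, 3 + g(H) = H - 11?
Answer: -4795466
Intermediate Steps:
g(H) = -14 + H (g(H) = -3 + (H - 11) = -3 + (-11 + H) = -14 + H)
l(S) = 0
I = 0
-4795466 - I = -4795466 - 1*0 = -4795466 + 0 = -4795466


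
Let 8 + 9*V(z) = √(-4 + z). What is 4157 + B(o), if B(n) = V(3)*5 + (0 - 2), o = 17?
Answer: 37355/9 + 5*I/9 ≈ 4150.6 + 0.55556*I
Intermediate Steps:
V(z) = -8/9 + √(-4 + z)/9
B(n) = -58/9 + 5*I/9 (B(n) = (-8/9 + √(-4 + 3)/9)*5 + (0 - 2) = (-8/9 + √(-1)/9)*5 - 2 = (-8/9 + I/9)*5 - 2 = (-40/9 + 5*I/9) - 2 = -58/9 + 5*I/9)
4157 + B(o) = 4157 + (-58/9 + 5*I/9) = 37355/9 + 5*I/9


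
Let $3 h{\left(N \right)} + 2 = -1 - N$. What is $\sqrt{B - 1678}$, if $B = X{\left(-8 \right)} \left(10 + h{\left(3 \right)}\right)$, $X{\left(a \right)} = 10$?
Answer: $i \sqrt{1598} \approx 39.975 i$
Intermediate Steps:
$h{\left(N \right)} = -1 - \frac{N}{3}$ ($h{\left(N \right)} = - \frac{2}{3} + \frac{-1 - N}{3} = - \frac{2}{3} - \left(\frac{1}{3} + \frac{N}{3}\right) = -1 - \frac{N}{3}$)
$B = 80$ ($B = 10 \left(10 - 2\right) = 10 \cdot 8 = 80$)
$\sqrt{B - 1678} = \sqrt{80 - 1678} = \sqrt{-1598} = i \sqrt{1598}$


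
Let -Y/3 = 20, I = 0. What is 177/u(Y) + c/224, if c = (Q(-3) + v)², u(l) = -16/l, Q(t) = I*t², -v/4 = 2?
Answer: 18593/28 ≈ 664.04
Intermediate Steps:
Y = -60 (Y = -3*20 = -60)
v = -8 (v = -4*2 = -8)
Q(t) = 0 (Q(t) = 0*t² = 0)
c = 64 (c = (0 - 8)² = (-8)² = 64)
177/u(Y) + c/224 = 177/((-16/(-60))) + 64/224 = 177/((-16*(-1/60))) + 64*(1/224) = 177/(4/15) + 2/7 = 177*(15/4) + 2/7 = 2655/4 + 2/7 = 18593/28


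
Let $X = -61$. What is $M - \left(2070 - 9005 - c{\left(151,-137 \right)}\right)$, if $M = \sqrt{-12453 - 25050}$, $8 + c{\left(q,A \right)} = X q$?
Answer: $-2284 + 9 i \sqrt{463} \approx -2284.0 + 193.66 i$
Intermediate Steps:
$c{\left(q,A \right)} = -8 - 61 q$
$M = 9 i \sqrt{463}$ ($M = \sqrt{-37503} = 9 i \sqrt{463} \approx 193.66 i$)
$M - \left(2070 - 9005 - c{\left(151,-137 \right)}\right) = 9 i \sqrt{463} - \left(11289 - 9005\right) = 9 i \sqrt{463} - 2284 = -2284 + 9 i \sqrt{463}$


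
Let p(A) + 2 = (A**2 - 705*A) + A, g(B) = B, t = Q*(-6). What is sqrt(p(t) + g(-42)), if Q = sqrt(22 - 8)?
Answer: 2*sqrt(115 + 1056*sqrt(14)) ≈ 127.53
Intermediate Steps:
Q = sqrt(14) ≈ 3.7417
t = -6*sqrt(14) (t = sqrt(14)*(-6) = -6*sqrt(14) ≈ -22.450)
p(A) = -2 + A**2 - 704*A (p(A) = -2 + ((A**2 - 705*A) + A) = -2 + (A**2 - 704*A) = -2 + A**2 - 704*A)
sqrt(p(t) + g(-42)) = sqrt((-2 + (-6*sqrt(14))**2 - (-4224)*sqrt(14)) - 42) = sqrt((-2 + 504 + 4224*sqrt(14)) - 42) = sqrt((502 + 4224*sqrt(14)) - 42) = sqrt(460 + 4224*sqrt(14))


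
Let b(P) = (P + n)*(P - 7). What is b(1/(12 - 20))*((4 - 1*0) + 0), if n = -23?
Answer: 10545/16 ≈ 659.06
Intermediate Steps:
b(P) = (-23 + P)*(-7 + P) (b(P) = (P - 23)*(P - 7) = (-23 + P)*(-7 + P))
b(1/(12 - 20))*((4 - 1*0) + 0) = (161 + (1/(12 - 20))**2 - 30/(12 - 20))*((4 - 1*0) + 0) = (161 + (1/(-8))**2 - 30/(-8))*((4 + 0) + 0) = (161 + (-1/8)**2 - 30*(-1/8))*(4 + 0) = (161 + 1/64 + 15/4)*4 = (10545/64)*4 = 10545/16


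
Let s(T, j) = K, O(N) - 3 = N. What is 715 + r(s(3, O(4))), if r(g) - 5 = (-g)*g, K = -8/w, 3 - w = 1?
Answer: 704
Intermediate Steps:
w = 2 (w = 3 - 1*1 = 3 - 1 = 2)
O(N) = 3 + N
K = -4 (K = -8/2 = -8*½ = -4)
s(T, j) = -4
r(g) = 5 - g² (r(g) = 5 + (-g)*g = 5 - g²)
715 + r(s(3, O(4))) = 715 + (5 - 1*(-4)²) = 715 + (5 - 1*16) = 715 + (5 - 16) = 715 - 11 = 704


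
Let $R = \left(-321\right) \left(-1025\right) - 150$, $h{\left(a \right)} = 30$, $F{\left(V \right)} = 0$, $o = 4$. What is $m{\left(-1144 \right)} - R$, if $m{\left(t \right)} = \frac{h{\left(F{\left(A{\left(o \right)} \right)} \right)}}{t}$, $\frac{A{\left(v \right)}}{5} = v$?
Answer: $- \frac{188116515}{572} \approx -3.2888 \cdot 10^{5}$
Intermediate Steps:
$A{\left(v \right)} = 5 v$
$m{\left(t \right)} = \frac{30}{t}$
$R = 328875$ ($R = 329025 - 150 = 328875$)
$m{\left(-1144 \right)} - R = \frac{30}{-1144} - 328875 = 30 \left(- \frac{1}{1144}\right) - 328875 = - \frac{15}{572} - 328875 = - \frac{188116515}{572}$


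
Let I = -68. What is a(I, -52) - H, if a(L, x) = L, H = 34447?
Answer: -34515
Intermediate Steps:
a(I, -52) - H = -68 - 1*34447 = -68 - 34447 = -34515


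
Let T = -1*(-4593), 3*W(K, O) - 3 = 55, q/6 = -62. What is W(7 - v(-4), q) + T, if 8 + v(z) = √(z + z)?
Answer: 13837/3 ≈ 4612.3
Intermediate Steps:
v(z) = -8 + √2*√z (v(z) = -8 + √(z + z) = -8 + √(2*z) = -8 + √2*√z)
q = -372 (q = 6*(-62) = -372)
W(K, O) = 58/3 (W(K, O) = 1 + (⅓)*55 = 1 + 55/3 = 58/3)
T = 4593
W(7 - v(-4), q) + T = 58/3 + 4593 = 13837/3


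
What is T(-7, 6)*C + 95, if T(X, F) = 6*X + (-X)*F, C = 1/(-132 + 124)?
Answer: 95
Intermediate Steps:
C = -1/8 (C = 1/(-8) = -1/8 ≈ -0.12500)
T(X, F) = 6*X - F*X
T(-7, 6)*C + 95 = -7*(6 - 1*6)*(-1/8) + 95 = -7*(6 - 6)*(-1/8) + 95 = -7*0*(-1/8) + 95 = 0*(-1/8) + 95 = 0 + 95 = 95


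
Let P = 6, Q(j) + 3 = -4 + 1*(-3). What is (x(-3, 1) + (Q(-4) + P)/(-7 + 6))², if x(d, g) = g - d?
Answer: 64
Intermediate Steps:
Q(j) = -10 (Q(j) = -3 + (-4 + 1*(-3)) = -3 + (-4 - 3) = -3 - 7 = -10)
(x(-3, 1) + (Q(-4) + P)/(-7 + 6))² = ((1 - 1*(-3)) + (-10 + 6)/(-7 + 6))² = ((1 + 3) - 4/(-1))² = (4 - 4*(-1))² = (4 + 4)² = 8² = 64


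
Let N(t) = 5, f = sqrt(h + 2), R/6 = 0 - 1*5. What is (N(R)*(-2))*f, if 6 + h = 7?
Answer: -10*sqrt(3) ≈ -17.320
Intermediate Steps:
h = 1 (h = -6 + 7 = 1)
R = -30 (R = 6*(0 - 1*5) = 6*(0 - 5) = 6*(-5) = -30)
f = sqrt(3) (f = sqrt(1 + 2) = sqrt(3) ≈ 1.7320)
(N(R)*(-2))*f = (5*(-2))*sqrt(3) = -10*sqrt(3)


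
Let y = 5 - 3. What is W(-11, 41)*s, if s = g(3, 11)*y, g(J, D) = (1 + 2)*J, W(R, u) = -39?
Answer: -702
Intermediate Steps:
g(J, D) = 3*J
y = 2
s = 18 (s = (3*3)*2 = 9*2 = 18)
W(-11, 41)*s = -39*18 = -702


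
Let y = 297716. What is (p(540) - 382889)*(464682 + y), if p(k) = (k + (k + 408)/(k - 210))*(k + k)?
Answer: 1705902882502/11 ≈ 1.5508e+11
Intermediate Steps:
p(k) = 2*k*(k + (408 + k)/(-210 + k)) (p(k) = (k + (408 + k)/(-210 + k))*(2*k) = 2*k*(k + (408 + k)/(-210 + k)))
(p(540) - 382889)*(464682 + y) = (2*540*(408 + 540² - 209*540)/(-210 + 540) - 382889)*(464682 + 297716) = (2*540*(408 + 291600 - 112860)/330 - 382889)*762398 = (2*540*(1/330)*179148 - 382889)*762398 = (6449328/11 - 382889)*762398 = (2237549/11)*762398 = 1705902882502/11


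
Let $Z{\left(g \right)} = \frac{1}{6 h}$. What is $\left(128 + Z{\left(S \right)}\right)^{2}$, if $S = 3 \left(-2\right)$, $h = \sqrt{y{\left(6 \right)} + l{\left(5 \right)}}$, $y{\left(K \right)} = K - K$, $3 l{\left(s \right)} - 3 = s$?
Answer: $\frac{\left(3072 + \sqrt{6}\right)^{2}}{576} \approx 16410.0$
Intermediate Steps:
$l{\left(s \right)} = 1 + \frac{s}{3}$
$y{\left(K \right)} = 0$
$h = \frac{2 \sqrt{6}}{3}$ ($h = \sqrt{0 + \left(1 + \frac{1}{3} \cdot 5\right)} = \sqrt{0 + \left(1 + \frac{5}{3}\right)} = \sqrt{0 + \frac{8}{3}} = \sqrt{\frac{8}{3}} = \frac{2 \sqrt{6}}{3} \approx 1.633$)
$S = -6$
$Z{\left(g \right)} = \frac{\sqrt{6}}{24}$ ($Z{\left(g \right)} = \frac{1}{6 \frac{2 \sqrt{6}}{3}} = \frac{\frac{1}{4} \sqrt{6}}{6} = \frac{\sqrt{6}}{24}$)
$\left(128 + Z{\left(S \right)}\right)^{2} = \left(128 + \frac{\sqrt{6}}{24}\right)^{2}$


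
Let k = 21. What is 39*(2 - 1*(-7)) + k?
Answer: 372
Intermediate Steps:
39*(2 - 1*(-7)) + k = 39*(2 - 1*(-7)) + 21 = 39*(2 + 7) + 21 = 39*9 + 21 = 351 + 21 = 372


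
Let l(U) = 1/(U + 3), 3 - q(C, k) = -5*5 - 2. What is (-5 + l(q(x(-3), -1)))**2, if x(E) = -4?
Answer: 26896/1089 ≈ 24.698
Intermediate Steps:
q(C, k) = 30 (q(C, k) = 3 - (-5*5 - 2) = 3 - (-25 - 2) = 3 - 1*(-27) = 3 + 27 = 30)
l(U) = 1/(3 + U)
(-5 + l(q(x(-3), -1)))**2 = (-5 + 1/(3 + 30))**2 = (-5 + 1/33)**2 = (-164/33)**2 = 26896/1089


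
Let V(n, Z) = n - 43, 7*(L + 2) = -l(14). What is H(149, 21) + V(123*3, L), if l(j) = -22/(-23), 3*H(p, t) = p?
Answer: 1127/3 ≈ 375.67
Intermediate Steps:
H(p, t) = p/3
l(j) = 22/23 (l(j) = -22*(-1/23) = 22/23)
L = -344/161 (L = -2 + (-1*22/23)/7 = -2 + (1/7)*(-22/23) = -2 - 22/161 = -344/161 ≈ -2.1366)
V(n, Z) = -43 + n
H(149, 21) + V(123*3, L) = (1/3)*149 + (-43 + 123*3) = 149/3 + (-43 + 369) = 149/3 + 326 = 1127/3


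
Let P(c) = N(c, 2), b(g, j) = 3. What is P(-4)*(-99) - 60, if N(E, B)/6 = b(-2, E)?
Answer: -1842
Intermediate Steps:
N(E, B) = 18 (N(E, B) = 6*3 = 18)
P(c) = 18
P(-4)*(-99) - 60 = 18*(-99) - 60 = -1782 - 60 = -1842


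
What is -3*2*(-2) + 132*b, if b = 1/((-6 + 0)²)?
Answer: 47/3 ≈ 15.667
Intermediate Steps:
b = 1/36 (b = 1/((-6)²) = 1/36 ≈ 0.027778)
-3*2*(-2) + 132*b = -3*2*(-2) + 132*(1/36) = -6*(-2) + 11/3 = 12 + 11/3 = 47/3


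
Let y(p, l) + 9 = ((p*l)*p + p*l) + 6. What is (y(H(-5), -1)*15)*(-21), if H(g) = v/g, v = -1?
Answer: 5103/5 ≈ 1020.6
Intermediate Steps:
H(g) = -1/g
y(p, l) = -3 + l*p + l*p² (y(p, l) = -9 + (((p*l)*p + p*l) + 6) = -9 + (((l*p)*p + l*p) + 6) = -9 + ((l*p² + l*p) + 6) = -9 + ((l*p + l*p²) + 6) = -9 + (6 + l*p + l*p²) = -3 + l*p + l*p²)
(y(H(-5), -1)*15)*(-21) = ((-3 - (-1)/(-5) - (-1/(-5))²)*15)*(-21) = ((-3 - (-1)*(-1)/5 - (-1*(-⅕))²)*15)*(-21) = ((-3 - 1*⅕ - (⅕)²)*15)*(-21) = ((-3 - ⅕ - 1*1/25)*15)*(-21) = ((-3 - ⅕ - 1/25)*15)*(-21) = -81/25*15*(-21) = -243/5*(-21) = 5103/5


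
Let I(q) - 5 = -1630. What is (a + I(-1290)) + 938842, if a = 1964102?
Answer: 2901319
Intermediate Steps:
I(q) = -1625 (I(q) = 5 - 1630 = -1625)
(a + I(-1290)) + 938842 = (1964102 - 1625) + 938842 = 1962477 + 938842 = 2901319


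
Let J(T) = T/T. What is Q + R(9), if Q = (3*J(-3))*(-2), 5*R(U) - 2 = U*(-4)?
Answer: -64/5 ≈ -12.800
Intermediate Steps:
R(U) = ⅖ - 4*U/5 (R(U) = ⅖ + (U*(-4))/5 = ⅖ + (-4*U)/5 = ⅖ - 4*U/5)
J(T) = 1
Q = -6 (Q = (3*1)*(-2) = 3*(-2) = -6)
Q + R(9) = -6 + (⅖ - ⅘*9) = -6 + (⅖ - 36/5) = -6 - 34/5 = -64/5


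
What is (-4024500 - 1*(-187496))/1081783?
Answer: -3837004/1081783 ≈ -3.5469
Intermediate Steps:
(-4024500 - 1*(-187496))/1081783 = (-4024500 + 187496)*(1/1081783) = -3837004*1/1081783 = -3837004/1081783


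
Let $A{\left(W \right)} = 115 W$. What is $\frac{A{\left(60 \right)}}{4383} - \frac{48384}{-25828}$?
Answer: $\frac{32523356}{9433677} \approx 3.4476$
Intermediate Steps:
$\frac{A{\left(60 \right)}}{4383} - \frac{48384}{-25828} = \frac{115 \cdot 60}{4383} - \frac{48384}{-25828} = 6900 \cdot \frac{1}{4383} - - \frac{12096}{6457} = \frac{2300}{1461} + \frac{12096}{6457} = \frac{32523356}{9433677}$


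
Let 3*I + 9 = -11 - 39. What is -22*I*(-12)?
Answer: -5192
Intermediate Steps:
I = -59/3 (I = -3 + (-11 - 39)/3 = -3 + (1/3)*(-50) = -3 - 50/3 = -59/3 ≈ -19.667)
-22*I*(-12) = -22*(-59/3)*(-12) = (1298/3)*(-12) = -5192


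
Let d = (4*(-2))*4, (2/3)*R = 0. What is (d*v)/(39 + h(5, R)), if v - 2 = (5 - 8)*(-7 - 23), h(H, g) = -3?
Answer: -736/9 ≈ -81.778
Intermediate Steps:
R = 0 (R = (3/2)*0 = 0)
v = 92 (v = 2 + (5 - 8)*(-7 - 23) = 2 - 3*(-30) = 2 + 90 = 92)
d = -32 (d = -8*4 = -32)
(d*v)/(39 + h(5, R)) = (-32*92)/(39 - 3) = -2944/36 = -2944*1/36 = -736/9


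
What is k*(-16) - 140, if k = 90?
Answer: -1580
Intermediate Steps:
k*(-16) - 140 = 90*(-16) - 140 = -1440 - 140 = -1580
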